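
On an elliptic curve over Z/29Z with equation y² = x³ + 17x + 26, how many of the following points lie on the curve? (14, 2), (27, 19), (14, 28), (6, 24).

(14, 2): 2² ≡ 4, rhs ≡ 21 → off.
(27, 19): 19² ≡ 13, rhs ≡ 13 → on.
(14, 28): 28² ≡ 1, rhs ≡ 21 → off.
(6, 24): 24² ≡ 25, rhs ≡ 25 → on.

2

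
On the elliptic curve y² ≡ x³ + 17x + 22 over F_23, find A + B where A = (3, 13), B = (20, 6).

(2, 15)

(3, 13) + (20, 6). λ = (6 - 13)/(20 - 3) ≡ 16/17 mod 23. 17⁻¹ ≡ 19 (mod 23), so λ ≡ 5.
  x = λ² - 3 - 20 = 25 - 23 ≡ 2; y = λ·(3 - 2) - 13 ≡ 15. → (2, 15)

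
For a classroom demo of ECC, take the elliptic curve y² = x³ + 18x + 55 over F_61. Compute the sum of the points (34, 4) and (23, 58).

(34, 4) + (23, 58). λ = (58 - 4)/(23 - 34) ≡ 54/50 mod 61. 50⁻¹ ≡ 11 (mod 61) since 50·11 = 550 ≡ 1, so λ ≡ 45.
  x = λ² - 34 - 23 = 2025 - 57 ≡ 16; y = λ·(34 - 16) - 4 ≡ 13. → (16, 13)

(16, 13)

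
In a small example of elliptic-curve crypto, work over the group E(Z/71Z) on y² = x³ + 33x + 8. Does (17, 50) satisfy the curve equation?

y² = 50² ≡ 15; x³ + 33x + 8 = 5482 ≡ 15 (mod 71). 15 = 15.

yes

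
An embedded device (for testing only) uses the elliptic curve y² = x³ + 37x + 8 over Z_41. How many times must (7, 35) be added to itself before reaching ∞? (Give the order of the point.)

3

2P: tangent at (7, 35): λ = (3·7² + 37)/(2·35) ≡ 20/29. 29⁻¹ ≡ 17 (mod 41), so λ ≡ 20·17 ≡ 12.
  x = λ² - 7 - 7 = 144 - 14 ≡ 7; y = λ·(7 - 7) - 35 ≡ 6. → (7, 6)
3P: (7, 6) + (7, 35): same x and y₁ ≡ -y₂, so the sum is ∞.
3P = ∞, so the order is 3.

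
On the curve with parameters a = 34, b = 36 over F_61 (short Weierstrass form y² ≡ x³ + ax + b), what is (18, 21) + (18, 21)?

tangent at (18, 21): λ = (3·18² + 34)/(2·21) ≡ 30/42. 42⁻¹ ≡ 16 (mod 61) since 42·16 = 672 ≡ 1, so λ ≡ 30·16 ≡ 53.
  x = λ² - 18 - 18 = 2809 - 36 ≡ 28; y = λ·(18 - 28) - 21 ≡ 59. → (28, 59)

(28, 59)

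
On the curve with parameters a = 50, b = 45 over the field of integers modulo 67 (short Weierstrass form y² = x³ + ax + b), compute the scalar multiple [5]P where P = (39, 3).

Double-and-add on 5 = (101)₂. Start with P = (39, 3) for the leading 1-bit.
double: tangent at (39, 3): λ = (3·39² + 50)/(2·3) ≡ 57/6. 6⁻¹ ≡ 56 (mod 67) since 6·56 = 336 ≡ 1, so λ ≡ 57·56 ≡ 43.
  x = λ² - 39 - 39 = 1849 - 78 ≡ 29; y = λ·(39 - 29) - 3 ≡ 25. → (29, 25)
double: tangent at (29, 25): λ = (3·29² + 50)/(2·25) ≡ 27/50. 50⁻¹ ≡ 63 (mod 67), so λ ≡ 27·63 ≡ 26.
  x = λ² - 29 - 29 = 676 - 58 ≡ 15; y = λ·(29 - 15) - 25 ≡ 4. → (15, 4)
add P: (15, 4) + (39, 3). λ = (3 - 4)/(39 - 15) ≡ 66/24 mod 67. 24⁻¹ ≡ 14 (mod 67), so λ ≡ 53.
  x = λ² - 15 - 39 = 2809 - 54 ≡ 8; y = λ·(15 - 8) - 4 ≡ 32. → (8, 32)

(8, 32)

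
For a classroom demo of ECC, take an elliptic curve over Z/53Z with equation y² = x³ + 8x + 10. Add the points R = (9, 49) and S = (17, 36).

(52, 1)

(9, 49) + (17, 36). λ = (36 - 49)/(17 - 9) ≡ 40/8 mod 53. 8⁻¹ ≡ 20 (mod 53), so λ ≡ 5.
  x = λ² - 9 - 17 = 25 - 26 ≡ 52; y = λ·(9 - 52) - 49 ≡ 1. → (52, 1)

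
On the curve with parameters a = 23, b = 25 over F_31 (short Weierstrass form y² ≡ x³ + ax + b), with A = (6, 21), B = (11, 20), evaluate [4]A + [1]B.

(18, 28)

First 4A:
Double-and-add on 4 = (100)₂. Start with A = (6, 21) for the leading 1-bit.
double: tangent at (6, 21): λ = (3·6² + 23)/(2·21) ≡ 7/11. 11⁻¹ ≡ 17 (mod 31), so λ ≡ 7·17 ≡ 26.
  x = λ² - 6 - 6 = 676 - 12 ≡ 13; y = λ·(6 - 13) - 21 ≡ 14. → (13, 14)
double: tangent at (13, 14): λ = (3·13² + 23)/(2·14) ≡ 3/28. 28⁻¹ ≡ 10 (mod 31) since 28·10 = 280 ≡ 1, so λ ≡ 3·10 ≡ 30.
  x = λ² - 13 - 13 = 900 - 26 ≡ 6; y = λ·(13 - 6) - 14 ≡ 10. → (6, 10)
4A = (6, 10).
Finally 4A + B:
(6, 10) + (11, 20). λ = (20 - 10)/(11 - 6) ≡ 10/5 mod 31. 5⁻¹ ≡ 25 (mod 31) since 5·25 = 125 ≡ 1, so λ ≡ 2.
  x = λ² - 6 - 11 = 4 - 17 ≡ 18; y = λ·(6 - 18) - 10 ≡ 28. → (18, 28)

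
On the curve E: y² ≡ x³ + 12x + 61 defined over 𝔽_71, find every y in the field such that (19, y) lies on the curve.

x³ + 12x + 61 = 7148 ≡ 48 (mod 71).
Square roots of 48 mod 71: 30 and 41 (since 30² = 900 ≡ 48).

30, 41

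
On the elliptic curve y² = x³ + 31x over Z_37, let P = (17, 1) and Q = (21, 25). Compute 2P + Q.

First 2P:
Repeated addition: build up to 2P.
2P: tangent at (17, 1): λ = (3·17² + 31)/(2·1) ≡ 10/2. 2⁻¹ ≡ 19 (mod 37) since 2·19 = 38 ≡ 1, so λ ≡ 10·19 ≡ 5.
  x = λ² - 17 - 17 = 25 - 34 ≡ 28; y = λ·(17 - 28) - 1 ≡ 18. → (28, 18)
2P = (28, 18).
Finally 2P + Q:
(28, 18) + (21, 25). λ = (25 - 18)/(21 - 28) ≡ 7/30 mod 37. 30⁻¹ ≡ 21 (mod 37), so λ ≡ 36.
  x = λ² - 28 - 21 = 1296 - 49 ≡ 26; y = λ·(28 - 26) - 18 ≡ 17. → (26, 17)

(26, 17)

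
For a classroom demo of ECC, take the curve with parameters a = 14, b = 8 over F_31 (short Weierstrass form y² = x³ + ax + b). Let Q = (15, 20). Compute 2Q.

(15, 11)

tangent at (15, 20): λ = (3·15² + 14)/(2·20) ≡ 7/9. 9⁻¹ ≡ 7 (mod 31), so λ ≡ 7·7 ≡ 18.
  x = λ² - 15 - 15 = 324 - 30 ≡ 15; y = λ·(15 - 15) - 20 ≡ 11. → (15, 11)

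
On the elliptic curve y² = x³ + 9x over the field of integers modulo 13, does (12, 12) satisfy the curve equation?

no

y² = 12² ≡ 1; x³ + 9x + 0 = 1836 ≡ 3 (mod 13). 1 ≠ 3.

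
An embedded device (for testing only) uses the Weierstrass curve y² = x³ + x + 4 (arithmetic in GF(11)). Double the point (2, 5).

(0, 2)

tangent at (2, 5): λ = (3·2² + 1)/(2·5) ≡ 2/10. 10⁻¹ ≡ 10 (mod 11) since 10·10 = 100 ≡ 1, so λ ≡ 2·10 ≡ 9.
  x = λ² - 2 - 2 = 81 - 4 ≡ 0; y = λ·(2 - 0) - 5 ≡ 2. → (0, 2)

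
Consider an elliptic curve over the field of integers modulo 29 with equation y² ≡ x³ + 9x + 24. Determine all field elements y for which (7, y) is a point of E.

x³ + 9x + 24 = 430 ≡ 24 (mod 29).
Square roots of 24 mod 29: 13 and 16 (since 13² = 169 ≡ 24).

13, 16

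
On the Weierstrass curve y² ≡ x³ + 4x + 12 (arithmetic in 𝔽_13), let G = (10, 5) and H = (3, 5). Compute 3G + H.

First 3G:
Repeated addition: build up to 3G.
2G: tangent at (10, 5): λ = (3·10² + 4)/(2·5) ≡ 5/10. 10⁻¹ ≡ 4 (mod 13), so λ ≡ 5·4 ≡ 7.
  x = λ² - 10 - 10 = 49 - 20 ≡ 3; y = λ·(10 - 3) - 5 ≡ 5. → (3, 5)
3G: (3, 5) + (10, 5). λ = (5 - 5)/(10 - 3) ≡ 0/7 mod 13. 7⁻¹ ≡ 2 (mod 13) since 7·2 = 14 ≡ 1, so λ ≡ 0.
  x = λ² - 3 - 10 = 0 - 13 ≡ 0; y = λ·(3 - 0) - 5 ≡ 8. → (0, 8)
3G = (0, 8).
Finally 3G + H:
(0, 8) + (3, 5). λ = (5 - 8)/(3 - 0) ≡ 10/3 mod 13. 3⁻¹ ≡ 9 (mod 13), so λ ≡ 12.
  x = λ² - 0 - 3 = 144 - 3 ≡ 11; y = λ·(0 - 11) - 8 ≡ 3. → (11, 3)

(11, 3)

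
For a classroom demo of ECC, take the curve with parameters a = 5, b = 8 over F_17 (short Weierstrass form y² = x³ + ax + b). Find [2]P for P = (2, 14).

tangent at (2, 14): λ = (3·2² + 5)/(2·14) ≡ 0/11. 11⁻¹ ≡ 14 (mod 17) since 11·14 = 154 ≡ 1, so λ ≡ 0·14 ≡ 0.
  x = λ² - 2 - 2 = 0 - 4 ≡ 13; y = λ·(2 - 13) - 14 ≡ 3. → (13, 3)

(13, 3)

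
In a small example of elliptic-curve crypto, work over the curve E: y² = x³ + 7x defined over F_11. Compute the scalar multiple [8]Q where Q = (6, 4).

(3, 2)

Double-and-add on 8 = (1000)₂. Start with Q = (6, 4) for the leading 1-bit.
double: tangent at (6, 4): λ = (3·6² + 7)/(2·4) ≡ 5/8. 8⁻¹ ≡ 7 (mod 11) since 8·7 = 56 ≡ 1, so λ ≡ 5·7 ≡ 2.
  x = λ² - 6 - 6 = 4 - 12 ≡ 3; y = λ·(6 - 3) - 4 ≡ 2. → (3, 2)
double: tangent at (3, 2): λ = (3·3² + 7)/(2·2) ≡ 1/4. 4⁻¹ ≡ 3 (mod 11) since 4·3 = 12 ≡ 1, so λ ≡ 1·3 ≡ 3.
  x = λ² - 3 - 3 = 9 - 6 ≡ 3; y = λ·(3 - 3) - 2 ≡ 9. → (3, 9)
double: tangent at (3, 9): λ = (3·3² + 7)/(2·9) ≡ 1/7. 7⁻¹ ≡ 8 (mod 11) since 7·8 = 56 ≡ 1, so λ ≡ 1·8 ≡ 8.
  x = λ² - 3 - 3 = 64 - 6 ≡ 3; y = λ·(3 - 3) - 9 ≡ 2. → (3, 2)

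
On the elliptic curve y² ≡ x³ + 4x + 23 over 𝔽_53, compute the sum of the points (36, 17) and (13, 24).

(8, 39)

(36, 17) + (13, 24). λ = (24 - 17)/(13 - 36) ≡ 7/30 mod 53. 30⁻¹ ≡ 23 (mod 53) since 30·23 = 690 ≡ 1, so λ ≡ 2.
  x = λ² - 36 - 13 = 4 - 49 ≡ 8; y = λ·(36 - 8) - 17 ≡ 39. → (8, 39)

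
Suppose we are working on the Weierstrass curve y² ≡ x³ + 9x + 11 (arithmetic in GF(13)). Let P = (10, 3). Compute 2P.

(3, 0)

tangent at (10, 3): λ = (3·10² + 9)/(2·3) ≡ 10/6. 6⁻¹ ≡ 11 (mod 13), so λ ≡ 10·11 ≡ 6.
  x = λ² - 10 - 10 = 36 - 20 ≡ 3; y = λ·(10 - 3) - 3 ≡ 0. → (3, 0)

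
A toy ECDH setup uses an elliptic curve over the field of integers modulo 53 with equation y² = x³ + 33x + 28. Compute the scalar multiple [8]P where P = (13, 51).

Double-and-add on 8 = (1000)₂. Start with P = (13, 51) for the leading 1-bit.
double: tangent at (13, 51): λ = (3·13² + 33)/(2·51) ≡ 10/49. 49⁻¹ ≡ 13 (mod 53), so λ ≡ 10·13 ≡ 24.
  x = λ² - 13 - 13 = 576 - 26 ≡ 20; y = λ·(13 - 20) - 51 ≡ 46. → (20, 46)
double: tangent at (20, 46): λ = (3·20² + 33)/(2·46) ≡ 14/39. 39⁻¹ ≡ 34 (mod 53) since 39·34 = 1326 ≡ 1, so λ ≡ 14·34 ≡ 52.
  x = λ² - 20 - 20 = 2704 - 40 ≡ 14; y = λ·(20 - 14) - 46 ≡ 1. → (14, 1)
double: tangent at (14, 1): λ = (3·14² + 33)/(2·1) ≡ 38/2. 2⁻¹ ≡ 27 (mod 53), so λ ≡ 38·27 ≡ 19.
  x = λ² - 14 - 14 = 361 - 28 ≡ 15; y = λ·(14 - 15) - 1 ≡ 33. → (15, 33)

(15, 33)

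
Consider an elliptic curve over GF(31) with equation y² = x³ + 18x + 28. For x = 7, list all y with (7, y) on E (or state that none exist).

x³ + 18x + 28 = 497 ≡ 1 (mod 31).
Square roots of 1 mod 31: 1 and 30 (since 1² = 1 ≡ 1).

1, 30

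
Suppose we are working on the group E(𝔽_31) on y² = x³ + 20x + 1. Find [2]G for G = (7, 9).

(14, 7)

tangent at (7, 9): λ = (3·7² + 20)/(2·9) ≡ 12/18. 18⁻¹ ≡ 19 (mod 31), so λ ≡ 12·19 ≡ 11.
  x = λ² - 7 - 7 = 121 - 14 ≡ 14; y = λ·(7 - 14) - 9 ≡ 7. → (14, 7)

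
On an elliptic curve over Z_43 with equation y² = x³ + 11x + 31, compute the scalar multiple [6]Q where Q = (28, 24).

Double-and-add on 6 = (110)₂. Start with Q = (28, 24) for the leading 1-bit.
double: tangent at (28, 24): λ = (3·28² + 11)/(2·24) ≡ 41/5. 5⁻¹ ≡ 26 (mod 43) since 5·26 = 130 ≡ 1, so λ ≡ 41·26 ≡ 34.
  x = λ² - 28 - 28 = 1156 - 56 ≡ 25; y = λ·(28 - 25) - 24 ≡ 35. → (25, 35)
add Q: (25, 35) + (28, 24). λ = (24 - 35)/(28 - 25) ≡ 32/3 mod 43. 3⁻¹ ≡ 29 (mod 43), so λ ≡ 25.
  x = λ² - 25 - 28 = 625 - 53 ≡ 13; y = λ·(25 - 13) - 35 ≡ 7. → (13, 7)
double: tangent at (13, 7): λ = (3·13² + 11)/(2·7) ≡ 2/14. 14⁻¹ ≡ 40 (mod 43), so λ ≡ 2·40 ≡ 37.
  x = λ² - 13 - 13 = 1369 - 26 ≡ 10; y = λ·(13 - 10) - 7 ≡ 18. → (10, 18)

(10, 18)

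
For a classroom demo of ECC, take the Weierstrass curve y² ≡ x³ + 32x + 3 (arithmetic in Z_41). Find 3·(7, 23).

Write Q = (7, 23).
Repeated addition: build up to 3Q.
2Q: tangent at (7, 23): λ = (3·7² + 32)/(2·23) ≡ 15/5. 5⁻¹ ≡ 33 (mod 41), so λ ≡ 15·33 ≡ 3.
  x = λ² - 7 - 7 = 9 - 14 ≡ 36; y = λ·(7 - 36) - 23 ≡ 13. → (36, 13)
3Q: (36, 13) + (7, 23). λ = (23 - 13)/(7 - 36) ≡ 10/12 mod 41. 12⁻¹ ≡ 24 (mod 41), so λ ≡ 35.
  x = λ² - 36 - 7 = 1225 - 43 ≡ 34; y = λ·(36 - 34) - 13 ≡ 16. → (34, 16)

(34, 16)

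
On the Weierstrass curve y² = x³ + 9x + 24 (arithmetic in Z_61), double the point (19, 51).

tangent at (19, 51): λ = (3·19² + 9)/(2·51) ≡ 55/41. 41⁻¹ ≡ 3 (mod 61), so λ ≡ 55·3 ≡ 43.
  x = λ² - 19 - 19 = 1849 - 38 ≡ 42; y = λ·(19 - 42) - 51 ≡ 58. → (42, 58)

(42, 58)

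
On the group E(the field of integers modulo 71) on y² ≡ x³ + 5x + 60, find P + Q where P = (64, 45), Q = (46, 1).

(64, 45) + (46, 1). λ = (1 - 45)/(46 - 64) ≡ 27/53 mod 71. 53⁻¹ ≡ 67 (mod 71), so λ ≡ 34.
  x = λ² - 64 - 46 = 1156 - 110 ≡ 52; y = λ·(64 - 52) - 45 ≡ 8. → (52, 8)

(52, 8)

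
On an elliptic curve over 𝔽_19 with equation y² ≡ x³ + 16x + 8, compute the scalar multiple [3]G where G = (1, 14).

(10, 16)

Repeated addition: build up to 3G.
2G: tangent at (1, 14): λ = (3·1² + 16)/(2·14) ≡ 0/9. 9⁻¹ ≡ 17 (mod 19) since 9·17 = 153 ≡ 1, so λ ≡ 0·17 ≡ 0.
  x = λ² - 1 - 1 = 0 - 2 ≡ 17; y = λ·(1 - 17) - 14 ≡ 5. → (17, 5)
3G: (17, 5) + (1, 14). λ = (14 - 5)/(1 - 17) ≡ 9/3 mod 19. 3⁻¹ ≡ 13 (mod 19), so λ ≡ 3.
  x = λ² - 17 - 1 = 9 - 18 ≡ 10; y = λ·(17 - 10) - 5 ≡ 16. → (10, 16)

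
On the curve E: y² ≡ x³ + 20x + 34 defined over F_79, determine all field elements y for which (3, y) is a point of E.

x³ + 20x + 34 = 121 ≡ 42 (mod 79).
Square roots of 42 mod 79: 11 and 68 (since 11² = 121 ≡ 42).

11, 68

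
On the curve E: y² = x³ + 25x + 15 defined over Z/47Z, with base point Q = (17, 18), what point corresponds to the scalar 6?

(19, 8)

Double-and-add on 6 = (110)₂. Start with Q = (17, 18) for the leading 1-bit.
double: tangent at (17, 18): λ = (3·17² + 25)/(2·18) ≡ 46/36. 36⁻¹ ≡ 17 (mod 47) since 36·17 = 612 ≡ 1, so λ ≡ 46·17 ≡ 30.
  x = λ² - 17 - 17 = 900 - 34 ≡ 20; y = λ·(17 - 20) - 18 ≡ 33. → (20, 33)
add Q: (20, 33) + (17, 18). λ = (18 - 33)/(17 - 20) ≡ 32/44 mod 47. 44⁻¹ ≡ 31 (mod 47) since 44·31 = 1364 ≡ 1, so λ ≡ 5.
  x = λ² - 20 - 17 = 25 - 37 ≡ 35; y = λ·(20 - 35) - 33 ≡ 33. → (35, 33)
double: tangent at (35, 33): λ = (3·35² + 25)/(2·33) ≡ 34/19. 19⁻¹ ≡ 5 (mod 47) since 19·5 = 95 ≡ 1, so λ ≡ 34·5 ≡ 29.
  x = λ² - 35 - 35 = 841 - 70 ≡ 19; y = λ·(35 - 19) - 33 ≡ 8. → (19, 8)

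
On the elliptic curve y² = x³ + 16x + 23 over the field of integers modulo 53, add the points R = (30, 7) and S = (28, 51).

(30, 7) + (28, 51). λ = (51 - 7)/(28 - 30) ≡ 44/51 mod 53. 51⁻¹ ≡ 26 (mod 53), so λ ≡ 31.
  x = λ² - 30 - 28 = 961 - 58 ≡ 2; y = λ·(30 - 2) - 7 ≡ 13. → (2, 13)

(2, 13)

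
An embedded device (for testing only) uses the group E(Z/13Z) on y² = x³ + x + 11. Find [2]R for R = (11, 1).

(4, 12)

tangent at (11, 1): λ = (3·11² + 1)/(2·1) ≡ 0/2. 2⁻¹ ≡ 7 (mod 13), so λ ≡ 0·7 ≡ 0.
  x = λ² - 11 - 11 = 0 - 22 ≡ 4; y = λ·(11 - 4) - 1 ≡ 12. → (4, 12)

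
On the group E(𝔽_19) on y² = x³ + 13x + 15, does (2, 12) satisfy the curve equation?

yes

y² = 12² ≡ 11; x³ + 13x + 15 = 49 ≡ 11 (mod 19). 11 = 11.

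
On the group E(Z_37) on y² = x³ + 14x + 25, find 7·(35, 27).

Write P = (35, 27).
Double-and-add on 7 = (111)₂. Start with P = (35, 27) for the leading 1-bit.
double: tangent at (35, 27): λ = (3·35² + 14)/(2·27) ≡ 26/17. 17⁻¹ ≡ 24 (mod 37) since 17·24 = 408 ≡ 1, so λ ≡ 26·24 ≡ 32.
  x = λ² - 35 - 35 = 1024 - 70 ≡ 29; y = λ·(35 - 29) - 27 ≡ 17. → (29, 17)
add P: (29, 17) + (35, 27). λ = (27 - 17)/(35 - 29) ≡ 10/6 mod 37. 6⁻¹ ≡ 31 (mod 37), so λ ≡ 14.
  x = λ² - 29 - 35 = 196 - 64 ≡ 21; y = λ·(29 - 21) - 17 ≡ 21. → (21, 21)
double: tangent at (21, 21): λ = (3·21² + 14)/(2·21) ≡ 5/5. 5⁻¹ ≡ 15 (mod 37), so λ ≡ 5·15 ≡ 1.
  x = λ² - 21 - 21 = 1 - 42 ≡ 33; y = λ·(21 - 33) - 21 ≡ 4. → (33, 4)
add P: (33, 4) + (35, 27). λ = (27 - 4)/(35 - 33) ≡ 23/2 mod 37. 2⁻¹ ≡ 19 (mod 37), so λ ≡ 30.
  x = λ² - 33 - 35 = 900 - 68 ≡ 18; y = λ·(33 - 18) - 4 ≡ 2. → (18, 2)

(18, 2)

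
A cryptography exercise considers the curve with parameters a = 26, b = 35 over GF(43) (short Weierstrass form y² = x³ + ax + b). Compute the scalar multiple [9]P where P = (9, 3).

(3, 22)

Repeated addition: build up to 9P.
2P: tangent at (9, 3): λ = (3·9² + 26)/(2·3) ≡ 11/6. 6⁻¹ ≡ 36 (mod 43), so λ ≡ 11·36 ≡ 9.
  x = λ² - 9 - 9 = 81 - 18 ≡ 20; y = λ·(9 - 20) - 3 ≡ 27. → (20, 27)
3P: (20, 27) + (9, 3). λ = (3 - 27)/(9 - 20) ≡ 19/32 mod 43. 32⁻¹ ≡ 39 (mod 43), so λ ≡ 10.
  x = λ² - 20 - 9 = 100 - 29 ≡ 28; y = λ·(20 - 28) - 27 ≡ 22. → (28, 22)
4P: (28, 22) + (9, 3). λ = (3 - 22)/(9 - 28) ≡ 24/24 mod 43. 24⁻¹ ≡ 9 (mod 43) since 24·9 = 216 ≡ 1, so λ ≡ 1.
  x = λ² - 28 - 9 = 1 - 37 ≡ 7; y = λ·(28 - 7) - 22 ≡ 42. → (7, 42)
5P: (7, 42) + (9, 3). λ = (3 - 42)/(9 - 7) ≡ 4/2 mod 43. 2⁻¹ ≡ 22 (mod 43) since 2·22 = 44 ≡ 1, so λ ≡ 2.
  x = λ² - 7 - 9 = 4 - 16 ≡ 31; y = λ·(7 - 31) - 42 ≡ 39. → (31, 39)
6P: (31, 39) + (9, 3). λ = (3 - 39)/(9 - 31) ≡ 7/21 mod 43. 21⁻¹ ≡ 41 (mod 43) since 21·41 = 861 ≡ 1, so λ ≡ 29.
  x = λ² - 31 - 9 = 841 - 40 ≡ 27; y = λ·(31 - 27) - 39 ≡ 34. → (27, 34)
7P: (27, 34) + (9, 3). λ = (3 - 34)/(9 - 27) ≡ 12/25 mod 43. 25⁻¹ ≡ 31 (mod 43), so λ ≡ 28.
  x = λ² - 27 - 9 = 784 - 36 ≡ 17; y = λ·(27 - 17) - 34 ≡ 31. → (17, 31)
8P: (17, 31) + (9, 3). λ = (3 - 31)/(9 - 17) ≡ 15/35 mod 43. 35⁻¹ ≡ 16 (mod 43), so λ ≡ 25.
  x = λ² - 17 - 9 = 625 - 26 ≡ 40; y = λ·(17 - 40) - 31 ≡ 39. → (40, 39)
9P: (40, 39) + (9, 3). λ = (3 - 39)/(9 - 40) ≡ 7/12 mod 43. 12⁻¹ ≡ 18 (mod 43) since 12·18 = 216 ≡ 1, so λ ≡ 40.
  x = λ² - 40 - 9 = 1600 - 49 ≡ 3; y = λ·(40 - 3) - 39 ≡ 22. → (3, 22)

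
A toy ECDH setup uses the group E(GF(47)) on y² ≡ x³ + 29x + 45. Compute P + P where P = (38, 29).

tangent at (38, 29): λ = (3·38² + 29)/(2·29) ≡ 37/11. 11⁻¹ ≡ 30 (mod 47), so λ ≡ 37·30 ≡ 29.
  x = λ² - 38 - 38 = 841 - 76 ≡ 13; y = λ·(38 - 13) - 29 ≡ 38. → (13, 38)

(13, 38)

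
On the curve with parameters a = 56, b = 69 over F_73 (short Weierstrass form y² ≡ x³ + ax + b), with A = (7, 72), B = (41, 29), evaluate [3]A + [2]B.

First 3A:
Repeated addition: build up to 3A.
2A: tangent at (7, 72): λ = (3·7² + 56)/(2·72) ≡ 57/71. 71⁻¹ ≡ 36 (mod 73) since 71·36 = 2556 ≡ 1, so λ ≡ 57·36 ≡ 8.
  x = λ² - 7 - 7 = 64 - 14 ≡ 50; y = λ·(7 - 50) - 72 ≡ 22. → (50, 22)
3A: (50, 22) + (7, 72). λ = (72 - 22)/(7 - 50) ≡ 50/30 mod 73. 30⁻¹ ≡ 56 (mod 73), so λ ≡ 26.
  x = λ² - 50 - 7 = 676 - 57 ≡ 35; y = λ·(50 - 35) - 22 ≡ 3. → (35, 3)
3A = (35, 3).
Next 2B:
Repeated addition: build up to 2B.
2B: tangent at (41, 29): λ = (3·41² + 56)/(2·29) ≡ 62/58. 58⁻¹ ≡ 34 (mod 73), so λ ≡ 62·34 ≡ 64.
  x = λ² - 41 - 41 = 4096 - 82 ≡ 72; y = λ·(41 - 72) - 29 ≡ 31. → (72, 31)
2B = (72, 31).
Finally 3A + 2B:
(35, 3) + (72, 31). λ = (31 - 3)/(72 - 35) ≡ 28/37 mod 73. 37⁻¹ ≡ 2 (mod 73) since 37·2 = 74 ≡ 1, so λ ≡ 56.
  x = λ² - 35 - 72 = 3136 - 107 ≡ 36; y = λ·(35 - 36) - 3 ≡ 14. → (36, 14)

(36, 14)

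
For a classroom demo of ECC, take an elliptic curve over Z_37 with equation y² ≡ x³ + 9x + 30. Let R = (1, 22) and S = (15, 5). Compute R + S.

(17, 8)

(1, 22) + (15, 5). λ = (5 - 22)/(15 - 1) ≡ 20/14 mod 37. 14⁻¹ ≡ 8 (mod 37) since 14·8 = 112 ≡ 1, so λ ≡ 12.
  x = λ² - 1 - 15 = 144 - 16 ≡ 17; y = λ·(1 - 17) - 22 ≡ 8. → (17, 8)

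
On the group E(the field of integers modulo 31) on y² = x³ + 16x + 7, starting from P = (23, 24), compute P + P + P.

(19, 3)

Repeated addition: build up to 3P.
2P: tangent at (23, 24): λ = (3·23² + 16)/(2·24) ≡ 22/17. 17⁻¹ ≡ 11 (mod 31), so λ ≡ 22·11 ≡ 25.
  x = λ² - 23 - 23 = 625 - 46 ≡ 21; y = λ·(23 - 21) - 24 ≡ 26. → (21, 26)
3P: (21, 26) + (23, 24). λ = (24 - 26)/(23 - 21) ≡ 29/2 mod 31. 2⁻¹ ≡ 16 (mod 31), so λ ≡ 30.
  x = λ² - 21 - 23 = 900 - 44 ≡ 19; y = λ·(21 - 19) - 26 ≡ 3. → (19, 3)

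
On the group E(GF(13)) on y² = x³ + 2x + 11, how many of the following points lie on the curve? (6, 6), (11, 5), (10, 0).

1

(6, 6): 6² ≡ 10, rhs ≡ 5 → off.
(11, 5): 5² ≡ 12, rhs ≡ 12 → on.
(10, 0): 0² ≡ 0, rhs ≡ 4 → off.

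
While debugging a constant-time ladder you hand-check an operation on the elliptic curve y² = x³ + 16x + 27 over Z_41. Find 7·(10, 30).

(23, 4)

Write Q = (10, 30).
Repeated addition: build up to 7Q.
2Q: tangent at (10, 30): λ = (3·10² + 16)/(2·30) ≡ 29/19. 19⁻¹ ≡ 13 (mod 41), so λ ≡ 29·13 ≡ 8.
  x = λ² - 10 - 10 = 64 - 20 ≡ 3; y = λ·(10 - 3) - 30 ≡ 26. → (3, 26)
3Q: (3, 26) + (10, 30). λ = (30 - 26)/(10 - 3) ≡ 4/7 mod 41. 7⁻¹ ≡ 6 (mod 41), so λ ≡ 24.
  x = λ² - 3 - 10 = 576 - 13 ≡ 30; y = λ·(3 - 30) - 26 ≡ 23. → (30, 23)
4Q: (30, 23) + (10, 30). λ = (30 - 23)/(10 - 30) ≡ 7/21 mod 41. 21⁻¹ ≡ 2 (mod 41), so λ ≡ 14.
  x = λ² - 30 - 10 = 196 - 40 ≡ 33; y = λ·(30 - 33) - 23 ≡ 17. → (33, 17)
5Q: (33, 17) + (10, 30). λ = (30 - 17)/(10 - 33) ≡ 13/18 mod 41. 18⁻¹ ≡ 16 (mod 41) since 18·16 = 288 ≡ 1, so λ ≡ 3.
  x = λ² - 33 - 10 = 9 - 43 ≡ 7; y = λ·(33 - 7) - 17 ≡ 20. → (7, 20)
6Q: (7, 20) + (10, 30). λ = (30 - 20)/(10 - 7) ≡ 10/3 mod 41. 3⁻¹ ≡ 14 (mod 41) since 3·14 = 42 ≡ 1, so λ ≡ 17.
  x = λ² - 7 - 10 = 289 - 17 ≡ 26; y = λ·(7 - 26) - 20 ≡ 26. → (26, 26)
7Q: (26, 26) + (10, 30). λ = (30 - 26)/(10 - 26) ≡ 4/25 mod 41. 25⁻¹ ≡ 23 (mod 41), so λ ≡ 10.
  x = λ² - 26 - 10 = 100 - 36 ≡ 23; y = λ·(26 - 23) - 26 ≡ 4. → (23, 4)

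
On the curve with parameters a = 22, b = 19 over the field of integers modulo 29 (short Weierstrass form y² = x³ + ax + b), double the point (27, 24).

tangent at (27, 24): λ = (3·27² + 22)/(2·24) ≡ 5/19. 19⁻¹ ≡ 26 (mod 29), so λ ≡ 5·26 ≡ 14.
  x = λ² - 27 - 27 = 196 - 54 ≡ 26; y = λ·(27 - 26) - 24 ≡ 19. → (26, 19)

(26, 19)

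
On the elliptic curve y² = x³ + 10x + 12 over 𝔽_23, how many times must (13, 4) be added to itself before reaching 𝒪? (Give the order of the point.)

8

2P: tangent at (13, 4): λ = (3·13² + 10)/(2·4) ≡ 11/8. 8⁻¹ ≡ 3 (mod 23), so λ ≡ 11·3 ≡ 10.
  x = λ² - 13 - 13 = 100 - 26 ≡ 5; y = λ·(13 - 5) - 4 ≡ 7. → (5, 7)
3P: (5, 7) + (13, 4). λ = (4 - 7)/(13 - 5) ≡ 20/8 mod 23. 8⁻¹ ≡ 3 (mod 23) since 8·3 = 24 ≡ 1, so λ ≡ 14.
  x = λ² - 5 - 13 = 196 - 18 ≡ 17; y = λ·(5 - 17) - 7 ≡ 9. → (17, 9)
4P: (17, 9) + (13, 4). λ = (4 - 9)/(13 - 17) ≡ 18/19 mod 23. 19⁻¹ ≡ 17 (mod 23) since 19·17 = 323 ≡ 1, so λ ≡ 7.
  x = λ² - 17 - 13 = 49 - 30 ≡ 19; y = λ·(17 - 19) - 9 ≡ 0. → (19, 0)
5P: (19, 0) + (13, 4). λ = (4 - 0)/(13 - 19) ≡ 4/17 mod 23. 17⁻¹ ≡ 19 (mod 23), so λ ≡ 7.
  x = λ² - 19 - 13 = 49 - 32 ≡ 17; y = λ·(19 - 17) - 0 ≡ 14. → (17, 14)
6P: (17, 14) + (13, 4). λ = (4 - 14)/(13 - 17) ≡ 13/19 mod 23. 19⁻¹ ≡ 17 (mod 23), so λ ≡ 14.
  x = λ² - 17 - 13 = 196 - 30 ≡ 5; y = λ·(17 - 5) - 14 ≡ 16. → (5, 16)
7P: (5, 16) + (13, 4). λ = (4 - 16)/(13 - 5) ≡ 11/8 mod 23. 8⁻¹ ≡ 3 (mod 23), so λ ≡ 10.
  x = λ² - 5 - 13 = 100 - 18 ≡ 13; y = λ·(5 - 13) - 16 ≡ 19. → (13, 19)
8P: (13, 19) + (13, 4): same x and y₁ ≡ -y₂, so the sum is 𝒪.
8P = 𝒪, so the order is 8.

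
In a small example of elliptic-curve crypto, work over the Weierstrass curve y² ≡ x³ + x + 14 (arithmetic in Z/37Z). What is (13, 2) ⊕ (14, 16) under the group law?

(21, 34)

(13, 2) + (14, 16). λ = (16 - 2)/(14 - 13) ≡ 14/1 mod 37. 1⁻¹ ≡ 1 (mod 37) since 1·1 = 1 ≡ 1, so λ ≡ 14.
  x = λ² - 13 - 14 = 196 - 27 ≡ 21; y = λ·(13 - 21) - 2 ≡ 34. → (21, 34)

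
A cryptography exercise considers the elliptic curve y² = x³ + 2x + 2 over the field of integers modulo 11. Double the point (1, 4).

tangent at (1, 4): λ = (3·1² + 2)/(2·4) ≡ 5/8. 8⁻¹ ≡ 7 (mod 11), so λ ≡ 5·7 ≡ 2.
  x = λ² - 1 - 1 = 4 - 2 ≡ 2; y = λ·(1 - 2) - 4 ≡ 5. → (2, 5)

(2, 5)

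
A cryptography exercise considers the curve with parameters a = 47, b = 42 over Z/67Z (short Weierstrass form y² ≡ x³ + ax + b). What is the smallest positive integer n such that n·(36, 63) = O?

2P: tangent at (36, 63): λ = (3·36² + 47)/(2·63) ≡ 49/59. 59⁻¹ ≡ 25 (mod 67) since 59·25 = 1475 ≡ 1, so λ ≡ 49·25 ≡ 19.
  x = λ² - 36 - 36 = 361 - 72 ≡ 21; y = λ·(36 - 21) - 63 ≡ 21. → (21, 21)
3P: (21, 21) + (36, 63). λ = (63 - 21)/(36 - 21) ≡ 42/15 mod 67. 15⁻¹ ≡ 9 (mod 67), so λ ≡ 43.
  x = λ² - 21 - 36 = 1849 - 57 ≡ 50; y = λ·(21 - 50) - 21 ≡ 5. → (50, 5)
4P: (50, 5) + (36, 63). λ = (63 - 5)/(36 - 50) ≡ 58/53 mod 67. 53⁻¹ ≡ 43 (mod 67), so λ ≡ 15.
  x = λ² - 50 - 36 = 225 - 86 ≡ 5; y = λ·(50 - 5) - 5 ≡ 0. → (5, 0)
5P: (5, 0) + (36, 63). λ = (63 - 0)/(36 - 5) ≡ 63/31 mod 67. 31⁻¹ ≡ 13 (mod 67), so λ ≡ 15.
  x = λ² - 5 - 36 = 225 - 41 ≡ 50; y = λ·(5 - 50) - 0 ≡ 62. → (50, 62)
6P: (50, 62) + (36, 63). λ = (63 - 62)/(36 - 50) ≡ 1/53 mod 67. 53⁻¹ ≡ 43 (mod 67) since 53·43 = 2279 ≡ 1, so λ ≡ 43.
  x = λ² - 50 - 36 = 1849 - 86 ≡ 21; y = λ·(50 - 21) - 62 ≡ 46. → (21, 46)
7P: (21, 46) + (36, 63). λ = (63 - 46)/(36 - 21) ≡ 17/15 mod 67. 15⁻¹ ≡ 9 (mod 67) since 15·9 = 135 ≡ 1, so λ ≡ 19.
  x = λ² - 21 - 36 = 361 - 57 ≡ 36; y = λ·(21 - 36) - 46 ≡ 4. → (36, 4)
8P: (36, 4) + (36, 63): same x and y₁ ≡ -y₂, so the sum is O.
8P = O, so the order is 8.

8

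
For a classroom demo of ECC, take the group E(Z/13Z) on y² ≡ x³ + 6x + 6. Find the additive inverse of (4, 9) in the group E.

(4, 4)

-(4, 9) = (4, -9 mod 13) = (4, 4).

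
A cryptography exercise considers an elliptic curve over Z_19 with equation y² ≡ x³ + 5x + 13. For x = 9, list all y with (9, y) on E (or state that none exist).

x³ + 5x + 13 = 787 ≡ 8 (mod 19).
8 is a non-residue mod 19; no y exists.

none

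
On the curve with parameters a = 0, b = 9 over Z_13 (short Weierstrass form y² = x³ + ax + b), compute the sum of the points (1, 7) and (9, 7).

(1, 7) + (9, 7). λ = (7 - 7)/(9 - 1) ≡ 0/8 mod 13. 8⁻¹ ≡ 5 (mod 13), so λ ≡ 0.
  x = λ² - 1 - 9 = 0 - 10 ≡ 3; y = λ·(1 - 3) - 7 ≡ 6. → (3, 6)

(3, 6)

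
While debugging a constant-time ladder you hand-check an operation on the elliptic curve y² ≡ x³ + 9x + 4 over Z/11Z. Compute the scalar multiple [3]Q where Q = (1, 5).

Repeated addition: build up to 3Q.
2Q: tangent at (1, 5): λ = (3·1² + 9)/(2·5) ≡ 1/10. 10⁻¹ ≡ 10 (mod 11), so λ ≡ 1·10 ≡ 10.
  x = λ² - 1 - 1 = 100 - 2 ≡ 10; y = λ·(1 - 10) - 5 ≡ 4. → (10, 4)
3Q: (10, 4) + (1, 5). λ = (5 - 4)/(1 - 10) ≡ 1/2 mod 11. 2⁻¹ ≡ 6 (mod 11), so λ ≡ 6.
  x = λ² - 10 - 1 = 36 - 11 ≡ 3; y = λ·(10 - 3) - 4 ≡ 5. → (3, 5)

(3, 5)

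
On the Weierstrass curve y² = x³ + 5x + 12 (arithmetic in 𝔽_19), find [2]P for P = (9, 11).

(18, 5)

tangent at (9, 11): λ = (3·9² + 5)/(2·11) ≡ 1/3. 3⁻¹ ≡ 13 (mod 19) since 3·13 = 39 ≡ 1, so λ ≡ 1·13 ≡ 13.
  x = λ² - 9 - 9 = 169 - 18 ≡ 18; y = λ·(9 - 18) - 11 ≡ 5. → (18, 5)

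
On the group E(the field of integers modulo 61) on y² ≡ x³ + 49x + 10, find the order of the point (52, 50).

3

2P: tangent at (52, 50): λ = (3·52² + 49)/(2·50) ≡ 48/39. 39⁻¹ ≡ 36 (mod 61), so λ ≡ 48·36 ≡ 20.
  x = λ² - 52 - 52 = 400 - 104 ≡ 52; y = λ·(52 - 52) - 50 ≡ 11. → (52, 11)
3P: (52, 11) + (52, 50): same x and y₁ ≡ -y₂, so the sum is 𝒪.
3P = 𝒪, so the order is 3.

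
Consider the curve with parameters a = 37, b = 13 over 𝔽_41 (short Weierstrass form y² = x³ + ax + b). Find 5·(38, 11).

(7, 0)

Write Q = (38, 11).
Repeated addition: build up to 5Q.
2Q: tangent at (38, 11): λ = (3·38² + 37)/(2·11) ≡ 23/22. 22⁻¹ ≡ 28 (mod 41), so λ ≡ 23·28 ≡ 29.
  x = λ² - 38 - 38 = 841 - 76 ≡ 27; y = λ·(38 - 27) - 11 ≡ 21. → (27, 21)
3Q: (27, 21) + (38, 11). λ = (11 - 21)/(38 - 27) ≡ 31/11 mod 41. 11⁻¹ ≡ 15 (mod 41) since 11·15 = 165 ≡ 1, so λ ≡ 14.
  x = λ² - 27 - 38 = 196 - 65 ≡ 8; y = λ·(27 - 8) - 21 ≡ 40. → (8, 40)
4Q: (8, 40) + (38, 11). λ = (11 - 40)/(38 - 8) ≡ 12/30 mod 41. 30⁻¹ ≡ 26 (mod 41), so λ ≡ 25.
  x = λ² - 8 - 38 = 625 - 46 ≡ 5; y = λ·(8 - 5) - 40 ≡ 35. → (5, 35)
5Q: (5, 35) + (38, 11). λ = (11 - 35)/(38 - 5) ≡ 17/33 mod 41. 33⁻¹ ≡ 5 (mod 41), so λ ≡ 3.
  x = λ² - 5 - 38 = 9 - 43 ≡ 7; y = λ·(5 - 7) - 35 ≡ 0. → (7, 0)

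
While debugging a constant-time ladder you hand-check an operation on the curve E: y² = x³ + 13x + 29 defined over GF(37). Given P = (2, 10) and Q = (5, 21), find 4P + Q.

(2, 27)

First 4P:
Double-and-add on 4 = (100)₂. Start with P = (2, 10) for the leading 1-bit.
double: tangent at (2, 10): λ = (3·2² + 13)/(2·10) ≡ 25/20. 20⁻¹ ≡ 13 (mod 37) since 20·13 = 260 ≡ 1, so λ ≡ 25·13 ≡ 29.
  x = λ² - 2 - 2 = 841 - 4 ≡ 23; y = λ·(2 - 23) - 10 ≡ 10. → (23, 10)
double: tangent at (23, 10): λ = (3·23² + 13)/(2·10) ≡ 9/20. 20⁻¹ ≡ 13 (mod 37) since 20·13 = 260 ≡ 1, so λ ≡ 9·13 ≡ 6.
  x = λ² - 23 - 23 = 36 - 46 ≡ 27; y = λ·(23 - 27) - 10 ≡ 3. → (27, 3)
4P = (27, 3).
Finally 4P + Q:
(27, 3) + (5, 21). λ = (21 - 3)/(5 - 27) ≡ 18/15 mod 37. 15⁻¹ ≡ 5 (mod 37), so λ ≡ 16.
  x = λ² - 27 - 5 = 256 - 32 ≡ 2; y = λ·(27 - 2) - 3 ≡ 27. → (2, 27)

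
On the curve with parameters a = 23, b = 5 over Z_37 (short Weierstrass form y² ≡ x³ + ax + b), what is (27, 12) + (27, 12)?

tangent at (27, 12): λ = (3·27² + 23)/(2·12) ≡ 27/24. 24⁻¹ ≡ 17 (mod 37) since 24·17 = 408 ≡ 1, so λ ≡ 27·17 ≡ 15.
  x = λ² - 27 - 27 = 225 - 54 ≡ 23; y = λ·(27 - 23) - 12 ≡ 11. → (23, 11)

(23, 11)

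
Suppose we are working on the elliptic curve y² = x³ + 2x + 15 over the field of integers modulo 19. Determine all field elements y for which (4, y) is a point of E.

x³ + 2x + 15 = 87 ≡ 11 (mod 19).
Square roots of 11 mod 19: 7 and 12 (since 7² = 49 ≡ 11).

7, 12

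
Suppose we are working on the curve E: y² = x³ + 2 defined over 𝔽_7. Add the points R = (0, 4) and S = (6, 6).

(0, 4) + (6, 6). λ = (6 - 4)/(6 - 0) ≡ 2/6 mod 7. 6⁻¹ ≡ 6 (mod 7), so λ ≡ 5.
  x = λ² - 0 - 6 = 25 - 6 ≡ 5; y = λ·(0 - 5) - 4 ≡ 6. → (5, 6)

(5, 6)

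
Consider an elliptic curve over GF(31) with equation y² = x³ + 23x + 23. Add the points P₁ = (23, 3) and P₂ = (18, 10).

(23, 3) + (18, 10). λ = (10 - 3)/(18 - 23) ≡ 7/26 mod 31. 26⁻¹ ≡ 6 (mod 31), so λ ≡ 11.
  x = λ² - 23 - 18 = 121 - 41 ≡ 18; y = λ·(23 - 18) - 3 ≡ 21. → (18, 21)

(18, 21)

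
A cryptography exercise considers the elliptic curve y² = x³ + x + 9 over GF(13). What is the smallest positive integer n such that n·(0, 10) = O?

7

2P: tangent at (0, 10): λ = (3·0² + 1)/(2·10) ≡ 1/7. 7⁻¹ ≡ 2 (mod 13) since 7·2 = 14 ≡ 1, so λ ≡ 1·2 ≡ 2.
  x = λ² - 0 - 0 = 4 - 0 ≡ 4; y = λ·(0 - 4) - 10 ≡ 8. → (4, 8)
3P: (4, 8) + (0, 10). λ = (10 - 8)/(0 - 4) ≡ 2/9 mod 13. 9⁻¹ ≡ 3 (mod 13), so λ ≡ 6.
  x = λ² - 4 - 0 = 36 - 4 ≡ 6; y = λ·(4 - 6) - 8 ≡ 6. → (6, 6)
4P: (6, 6) + (0, 10). λ = (10 - 6)/(0 - 6) ≡ 4/7 mod 13. 7⁻¹ ≡ 2 (mod 13) since 7·2 = 14 ≡ 1, so λ ≡ 8.
  x = λ² - 6 - 0 = 64 - 6 ≡ 6; y = λ·(6 - 6) - 6 ≡ 7. → (6, 7)
5P: (6, 7) + (0, 10). λ = (10 - 7)/(0 - 6) ≡ 3/7 mod 13. 7⁻¹ ≡ 2 (mod 13), so λ ≡ 6.
  x = λ² - 6 - 0 = 36 - 6 ≡ 4; y = λ·(6 - 4) - 7 ≡ 5. → (4, 5)
6P: (4, 5) + (0, 10). λ = (10 - 5)/(0 - 4) ≡ 5/9 mod 13. 9⁻¹ ≡ 3 (mod 13) since 9·3 = 27 ≡ 1, so λ ≡ 2.
  x = λ² - 4 - 0 = 4 - 4 ≡ 0; y = λ·(4 - 0) - 5 ≡ 3. → (0, 3)
7P: (0, 3) + (0, 10): same x and y₁ ≡ -y₂, so the sum is O.
7P = O, so the order is 7.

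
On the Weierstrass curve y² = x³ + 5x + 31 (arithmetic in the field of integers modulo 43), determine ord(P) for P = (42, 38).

2P: tangent at (42, 38): λ = (3·42² + 5)/(2·38) ≡ 8/33. 33⁻¹ ≡ 30 (mod 43) since 33·30 = 990 ≡ 1, so λ ≡ 8·30 ≡ 25.
  x = λ² - 42 - 42 = 625 - 84 ≡ 25; y = λ·(42 - 25) - 38 ≡ 0. → (25, 0)
3P: (25, 0) + (42, 38). λ = (38 - 0)/(42 - 25) ≡ 38/17 mod 43. 17⁻¹ ≡ 38 (mod 43), so λ ≡ 25.
  x = λ² - 25 - 42 = 625 - 67 ≡ 42; y = λ·(25 - 42) - 0 ≡ 5. → (42, 5)
4P: (42, 5) + (42, 38): same x and y₁ ≡ -y₂, so the sum is O.
4P = O, so the order is 4.

4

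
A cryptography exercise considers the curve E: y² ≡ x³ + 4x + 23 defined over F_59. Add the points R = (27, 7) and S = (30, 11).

(30, 48)

(27, 7) + (30, 11). λ = (11 - 7)/(30 - 27) ≡ 4/3 mod 59. 3⁻¹ ≡ 20 (mod 59), so λ ≡ 21.
  x = λ² - 27 - 30 = 441 - 57 ≡ 30; y = λ·(27 - 30) - 7 ≡ 48. → (30, 48)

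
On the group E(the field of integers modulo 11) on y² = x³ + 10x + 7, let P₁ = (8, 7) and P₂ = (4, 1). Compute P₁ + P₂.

(8, 7) + (4, 1). λ = (1 - 7)/(4 - 8) ≡ 5/7 mod 11. 7⁻¹ ≡ 8 (mod 11) since 7·8 = 56 ≡ 1, so λ ≡ 7.
  x = λ² - 8 - 4 = 49 - 12 ≡ 4; y = λ·(8 - 4) - 7 ≡ 10. → (4, 10)

(4, 10)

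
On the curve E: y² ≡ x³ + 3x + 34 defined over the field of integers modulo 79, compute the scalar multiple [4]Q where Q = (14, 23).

Repeated addition: build up to 4Q.
2Q: tangent at (14, 23): λ = (3·14² + 3)/(2·23) ≡ 38/46. 46⁻¹ ≡ 67 (mod 79) since 46·67 = 3082 ≡ 1, so λ ≡ 38·67 ≡ 18.
  x = λ² - 14 - 14 = 324 - 28 ≡ 59; y = λ·(14 - 59) - 23 ≡ 36. → (59, 36)
3Q: (59, 36) + (14, 23). λ = (23 - 36)/(14 - 59) ≡ 66/34 mod 79. 34⁻¹ ≡ 7 (mod 79), so λ ≡ 67.
  x = λ² - 59 - 14 = 4489 - 73 ≡ 71; y = λ·(59 - 71) - 36 ≡ 29. → (71, 29)
4Q: (71, 29) + (14, 23). λ = (23 - 29)/(14 - 71) ≡ 73/22 mod 79. 22⁻¹ ≡ 18 (mod 79), so λ ≡ 50.
  x = λ² - 71 - 14 = 2500 - 85 ≡ 45; y = λ·(71 - 45) - 29 ≡ 7. → (45, 7)

(45, 7)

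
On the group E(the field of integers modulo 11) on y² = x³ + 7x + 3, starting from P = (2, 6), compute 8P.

(5, 8)

Double-and-add on 8 = (1000)₂. Start with P = (2, 6) for the leading 1-bit.
double: tangent at (2, 6): λ = (3·2² + 7)/(2·6) ≡ 8/1. 1⁻¹ ≡ 1 (mod 11) since 1·1 = 1 ≡ 1, so λ ≡ 8·1 ≡ 8.
  x = λ² - 2 - 2 = 64 - 4 ≡ 5; y = λ·(2 - 5) - 6 ≡ 3. → (5, 3)
double: tangent at (5, 3): λ = (3·5² + 7)/(2·3) ≡ 5/6. 6⁻¹ ≡ 2 (mod 11) since 6·2 = 12 ≡ 1, so λ ≡ 5·2 ≡ 10.
  x = λ² - 5 - 5 = 100 - 10 ≡ 2; y = λ·(5 - 2) - 3 ≡ 5. → (2, 5)
double: tangent at (2, 5): λ = (3·2² + 7)/(2·5) ≡ 8/10. 10⁻¹ ≡ 10 (mod 11), so λ ≡ 8·10 ≡ 3.
  x = λ² - 2 - 2 = 9 - 4 ≡ 5; y = λ·(2 - 5) - 5 ≡ 8. → (5, 8)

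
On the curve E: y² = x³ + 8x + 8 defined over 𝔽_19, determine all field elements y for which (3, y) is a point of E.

none

x³ + 8x + 8 = 59 ≡ 2 (mod 19).
2 is a non-residue mod 19; no y exists.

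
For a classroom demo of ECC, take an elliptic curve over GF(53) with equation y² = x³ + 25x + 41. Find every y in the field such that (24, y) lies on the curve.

7, 46

x³ + 25x + 41 = 14465 ≡ 49 (mod 53).
Square roots of 49 mod 53: 7 and 46 (since 7² = 49 ≡ 49).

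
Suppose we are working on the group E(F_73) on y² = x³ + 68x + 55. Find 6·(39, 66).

Write Q = (39, 66).
Double-and-add on 6 = (110)₂. Start with Q = (39, 66) for the leading 1-bit.
double: tangent at (39, 66): λ = (3·39² + 68)/(2·66) ≡ 32/59. 59⁻¹ ≡ 26 (mod 73), so λ ≡ 32·26 ≡ 29.
  x = λ² - 39 - 39 = 841 - 78 ≡ 33; y = λ·(39 - 33) - 66 ≡ 35. → (33, 35)
add Q: (33, 35) + (39, 66). λ = (66 - 35)/(39 - 33) ≡ 31/6 mod 73. 6⁻¹ ≡ 61 (mod 73) since 6·61 = 366 ≡ 1, so λ ≡ 66.
  x = λ² - 33 - 39 = 4356 - 72 ≡ 50; y = λ·(33 - 50) - 35 ≡ 11. → (50, 11)
double: tangent at (50, 11): λ = (3·50² + 68)/(2·11) ≡ 49/22. 22⁻¹ ≡ 10 (mod 73) since 22·10 = 220 ≡ 1, so λ ≡ 49·10 ≡ 52.
  x = λ² - 50 - 50 = 2704 - 100 ≡ 49; y = λ·(50 - 49) - 11 ≡ 41. → (49, 41)

(49, 41)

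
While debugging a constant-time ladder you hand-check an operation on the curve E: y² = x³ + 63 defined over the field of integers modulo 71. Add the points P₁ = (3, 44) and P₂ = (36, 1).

(3, 44) + (36, 1). λ = (1 - 44)/(36 - 3) ≡ 28/33 mod 71. 33⁻¹ ≡ 28 (mod 71) since 33·28 = 924 ≡ 1, so λ ≡ 3.
  x = λ² - 3 - 36 = 9 - 39 ≡ 41; y = λ·(3 - 41) - 44 ≡ 55. → (41, 55)

(41, 55)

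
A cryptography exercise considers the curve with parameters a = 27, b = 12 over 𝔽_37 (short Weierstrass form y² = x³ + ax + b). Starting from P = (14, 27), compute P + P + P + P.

Repeated addition: build up to 4P.
2P: tangent at (14, 27): λ = (3·14² + 27)/(2·27) ≡ 23/17. 17⁻¹ ≡ 24 (mod 37), so λ ≡ 23·24 ≡ 34.
  x = λ² - 14 - 14 = 1156 - 28 ≡ 18; y = λ·(14 - 18) - 27 ≡ 22. → (18, 22)
3P: (18, 22) + (14, 27). λ = (27 - 22)/(14 - 18) ≡ 5/33 mod 37. 33⁻¹ ≡ 9 (mod 37), so λ ≡ 8.
  x = λ² - 18 - 14 = 64 - 32 ≡ 32; y = λ·(18 - 32) - 22 ≡ 14. → (32, 14)
4P: (32, 14) + (14, 27). λ = (27 - 14)/(14 - 32) ≡ 13/19 mod 37. 19⁻¹ ≡ 2 (mod 37), so λ ≡ 26.
  x = λ² - 32 - 14 = 676 - 46 ≡ 1; y = λ·(32 - 1) - 14 ≡ 15. → (1, 15)

(1, 15)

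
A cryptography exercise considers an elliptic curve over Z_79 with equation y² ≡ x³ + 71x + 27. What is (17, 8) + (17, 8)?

tangent at (17, 8): λ = (3·17² + 71)/(2·8) ≡ 69/16. 16⁻¹ ≡ 5 (mod 79), so λ ≡ 69·5 ≡ 29.
  x = λ² - 17 - 17 = 841 - 34 ≡ 17; y = λ·(17 - 17) - 8 ≡ 71. → (17, 71)

(17, 71)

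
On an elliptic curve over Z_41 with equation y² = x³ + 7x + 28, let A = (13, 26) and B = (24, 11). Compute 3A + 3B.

First 3A:
Repeated addition: build up to 3A.
2A: tangent at (13, 26): λ = (3·13² + 7)/(2·26) ≡ 22/11. 11⁻¹ ≡ 15 (mod 41), so λ ≡ 22·15 ≡ 2.
  x = λ² - 13 - 13 = 4 - 26 ≡ 19; y = λ·(13 - 19) - 26 ≡ 3. → (19, 3)
3A: (19, 3) + (13, 26). λ = (26 - 3)/(13 - 19) ≡ 23/35 mod 41. 35⁻¹ ≡ 34 (mod 41) since 35·34 = 1190 ≡ 1, so λ ≡ 3.
  x = λ² - 19 - 13 = 9 - 32 ≡ 18; y = λ·(19 - 18) - 3 ≡ 0. → (18, 0)
3A = (18, 0).
Next 3B:
Repeated addition: build up to 3B.
2B: tangent at (24, 11): λ = (3·24² + 7)/(2·11) ≡ 13/22. 22⁻¹ ≡ 28 (mod 41) since 22·28 = 616 ≡ 1, so λ ≡ 13·28 ≡ 36.
  x = λ² - 24 - 24 = 1296 - 48 ≡ 18; y = λ·(24 - 18) - 11 ≡ 0. → (18, 0)
3B: (18, 0) + (24, 11). λ = (11 - 0)/(24 - 18) ≡ 11/6 mod 41. 6⁻¹ ≡ 7 (mod 41), so λ ≡ 36.
  x = λ² - 18 - 24 = 1296 - 42 ≡ 24; y = λ·(18 - 24) - 0 ≡ 30. → (24, 30)
3B = (24, 30).
Finally 3A + 3B:
(18, 0) + (24, 30). λ = (30 - 0)/(24 - 18) ≡ 30/6 mod 41. 6⁻¹ ≡ 7 (mod 41), so λ ≡ 5.
  x = λ² - 18 - 24 = 25 - 42 ≡ 24; y = λ·(18 - 24) - 0 ≡ 11. → (24, 11)

(24, 11)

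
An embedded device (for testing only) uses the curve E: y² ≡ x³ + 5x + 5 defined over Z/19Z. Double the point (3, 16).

(14, 11)

tangent at (3, 16): λ = (3·3² + 5)/(2·16) ≡ 13/13. 13⁻¹ ≡ 3 (mod 19), so λ ≡ 13·3 ≡ 1.
  x = λ² - 3 - 3 = 1 - 6 ≡ 14; y = λ·(3 - 14) - 16 ≡ 11. → (14, 11)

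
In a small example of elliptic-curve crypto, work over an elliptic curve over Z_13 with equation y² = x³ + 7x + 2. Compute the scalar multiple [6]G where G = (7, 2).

(7, 2)

Double-and-add on 6 = (110)₂. Start with G = (7, 2) for the leading 1-bit.
double: tangent at (7, 2): λ = (3·7² + 7)/(2·2) ≡ 11/4. 4⁻¹ ≡ 10 (mod 13), so λ ≡ 11·10 ≡ 6.
  x = λ² - 7 - 7 = 36 - 14 ≡ 9; y = λ·(7 - 9) - 2 ≡ 12. → (9, 12)
add G: (9, 12) + (7, 2). λ = (2 - 12)/(7 - 9) ≡ 3/11 mod 13. 11⁻¹ ≡ 6 (mod 13), so λ ≡ 5.
  x = λ² - 9 - 7 = 25 - 16 ≡ 9; y = λ·(9 - 9) - 12 ≡ 1. → (9, 1)
double: tangent at (9, 1): λ = (3·9² + 7)/(2·1) ≡ 3/2. 2⁻¹ ≡ 7 (mod 13) since 2·7 = 14 ≡ 1, so λ ≡ 3·7 ≡ 8.
  x = λ² - 9 - 9 = 64 - 18 ≡ 7; y = λ·(9 - 7) - 1 ≡ 2. → (7, 2)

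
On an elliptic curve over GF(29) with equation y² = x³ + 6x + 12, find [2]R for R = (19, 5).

(4, 19)

tangent at (19, 5): λ = (3·19² + 6)/(2·5) ≡ 16/10. 10⁻¹ ≡ 3 (mod 29) since 10·3 = 30 ≡ 1, so λ ≡ 16·3 ≡ 19.
  x = λ² - 19 - 19 = 361 - 38 ≡ 4; y = λ·(19 - 4) - 5 ≡ 19. → (4, 19)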